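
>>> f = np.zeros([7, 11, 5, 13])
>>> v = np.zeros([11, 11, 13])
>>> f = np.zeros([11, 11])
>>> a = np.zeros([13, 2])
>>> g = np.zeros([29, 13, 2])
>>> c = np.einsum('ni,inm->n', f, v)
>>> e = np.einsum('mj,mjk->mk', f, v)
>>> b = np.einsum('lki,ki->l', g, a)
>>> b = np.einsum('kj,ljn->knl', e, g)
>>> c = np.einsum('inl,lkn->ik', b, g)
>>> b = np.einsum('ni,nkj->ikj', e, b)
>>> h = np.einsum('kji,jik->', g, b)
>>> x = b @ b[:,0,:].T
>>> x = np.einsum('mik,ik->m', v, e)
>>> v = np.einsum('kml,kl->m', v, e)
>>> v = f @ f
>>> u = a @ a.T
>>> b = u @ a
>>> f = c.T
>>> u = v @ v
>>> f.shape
(13, 11)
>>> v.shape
(11, 11)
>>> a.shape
(13, 2)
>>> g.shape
(29, 13, 2)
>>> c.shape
(11, 13)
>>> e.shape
(11, 13)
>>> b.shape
(13, 2)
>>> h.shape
()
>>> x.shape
(11,)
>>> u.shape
(11, 11)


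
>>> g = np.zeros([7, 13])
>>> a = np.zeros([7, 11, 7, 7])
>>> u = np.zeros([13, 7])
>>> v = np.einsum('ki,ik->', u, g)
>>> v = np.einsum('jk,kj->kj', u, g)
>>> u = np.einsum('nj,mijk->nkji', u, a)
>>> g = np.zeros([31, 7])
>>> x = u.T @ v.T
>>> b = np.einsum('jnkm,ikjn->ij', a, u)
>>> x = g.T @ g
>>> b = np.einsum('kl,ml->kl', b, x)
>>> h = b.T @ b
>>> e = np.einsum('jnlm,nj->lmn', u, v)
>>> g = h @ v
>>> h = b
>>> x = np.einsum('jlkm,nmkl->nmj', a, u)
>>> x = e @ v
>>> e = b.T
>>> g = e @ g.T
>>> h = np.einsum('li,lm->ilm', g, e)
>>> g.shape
(7, 7)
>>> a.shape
(7, 11, 7, 7)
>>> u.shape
(13, 7, 7, 11)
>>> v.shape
(7, 13)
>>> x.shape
(7, 11, 13)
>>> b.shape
(13, 7)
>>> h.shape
(7, 7, 13)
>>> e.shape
(7, 13)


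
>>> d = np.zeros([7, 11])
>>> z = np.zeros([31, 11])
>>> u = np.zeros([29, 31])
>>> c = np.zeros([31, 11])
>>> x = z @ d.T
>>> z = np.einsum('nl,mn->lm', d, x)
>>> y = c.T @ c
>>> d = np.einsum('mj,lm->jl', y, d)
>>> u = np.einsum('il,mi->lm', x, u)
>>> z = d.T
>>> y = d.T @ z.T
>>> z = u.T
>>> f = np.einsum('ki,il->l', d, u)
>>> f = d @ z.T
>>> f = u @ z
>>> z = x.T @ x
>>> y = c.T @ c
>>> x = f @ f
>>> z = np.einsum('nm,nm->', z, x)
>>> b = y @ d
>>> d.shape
(11, 7)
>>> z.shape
()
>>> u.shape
(7, 29)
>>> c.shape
(31, 11)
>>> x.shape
(7, 7)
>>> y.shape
(11, 11)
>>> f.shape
(7, 7)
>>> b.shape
(11, 7)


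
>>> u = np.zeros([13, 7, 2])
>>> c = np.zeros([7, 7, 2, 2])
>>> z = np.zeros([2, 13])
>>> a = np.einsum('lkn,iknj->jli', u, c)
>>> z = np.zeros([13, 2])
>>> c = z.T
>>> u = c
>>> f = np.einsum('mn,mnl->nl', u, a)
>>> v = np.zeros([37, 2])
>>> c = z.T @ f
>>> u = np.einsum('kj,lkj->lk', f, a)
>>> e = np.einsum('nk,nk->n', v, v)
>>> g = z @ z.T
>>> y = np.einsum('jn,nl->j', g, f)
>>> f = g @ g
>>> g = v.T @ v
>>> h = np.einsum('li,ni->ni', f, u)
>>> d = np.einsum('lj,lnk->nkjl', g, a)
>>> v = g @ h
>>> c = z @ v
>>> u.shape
(2, 13)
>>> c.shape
(13, 13)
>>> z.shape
(13, 2)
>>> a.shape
(2, 13, 7)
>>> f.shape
(13, 13)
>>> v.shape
(2, 13)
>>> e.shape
(37,)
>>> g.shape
(2, 2)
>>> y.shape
(13,)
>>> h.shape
(2, 13)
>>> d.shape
(13, 7, 2, 2)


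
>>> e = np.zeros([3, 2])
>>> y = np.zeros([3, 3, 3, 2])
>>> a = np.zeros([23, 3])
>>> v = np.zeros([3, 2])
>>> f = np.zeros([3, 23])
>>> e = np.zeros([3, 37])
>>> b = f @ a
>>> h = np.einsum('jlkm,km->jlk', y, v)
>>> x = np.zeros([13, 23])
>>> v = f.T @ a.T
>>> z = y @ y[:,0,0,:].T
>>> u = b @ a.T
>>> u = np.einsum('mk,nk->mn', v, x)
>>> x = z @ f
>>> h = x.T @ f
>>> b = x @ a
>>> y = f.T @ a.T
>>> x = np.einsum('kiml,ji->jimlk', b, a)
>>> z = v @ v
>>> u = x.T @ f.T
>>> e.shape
(3, 37)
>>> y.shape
(23, 23)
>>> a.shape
(23, 3)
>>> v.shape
(23, 23)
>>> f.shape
(3, 23)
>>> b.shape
(3, 3, 3, 3)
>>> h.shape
(23, 3, 3, 23)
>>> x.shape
(23, 3, 3, 3, 3)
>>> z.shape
(23, 23)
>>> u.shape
(3, 3, 3, 3, 3)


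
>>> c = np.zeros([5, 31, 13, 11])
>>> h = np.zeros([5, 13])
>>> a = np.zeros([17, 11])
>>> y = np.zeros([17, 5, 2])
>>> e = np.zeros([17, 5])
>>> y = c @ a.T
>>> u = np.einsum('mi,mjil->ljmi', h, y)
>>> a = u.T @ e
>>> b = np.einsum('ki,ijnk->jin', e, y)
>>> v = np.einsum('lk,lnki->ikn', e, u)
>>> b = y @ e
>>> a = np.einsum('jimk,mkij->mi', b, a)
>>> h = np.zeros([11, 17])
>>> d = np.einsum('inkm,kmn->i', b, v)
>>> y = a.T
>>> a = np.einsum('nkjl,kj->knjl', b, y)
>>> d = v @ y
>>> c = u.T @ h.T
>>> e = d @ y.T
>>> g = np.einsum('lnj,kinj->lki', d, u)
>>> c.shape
(13, 5, 31, 11)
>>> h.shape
(11, 17)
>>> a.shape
(31, 5, 13, 5)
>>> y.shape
(31, 13)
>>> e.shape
(13, 5, 31)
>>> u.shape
(17, 31, 5, 13)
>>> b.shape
(5, 31, 13, 5)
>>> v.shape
(13, 5, 31)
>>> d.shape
(13, 5, 13)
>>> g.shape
(13, 17, 31)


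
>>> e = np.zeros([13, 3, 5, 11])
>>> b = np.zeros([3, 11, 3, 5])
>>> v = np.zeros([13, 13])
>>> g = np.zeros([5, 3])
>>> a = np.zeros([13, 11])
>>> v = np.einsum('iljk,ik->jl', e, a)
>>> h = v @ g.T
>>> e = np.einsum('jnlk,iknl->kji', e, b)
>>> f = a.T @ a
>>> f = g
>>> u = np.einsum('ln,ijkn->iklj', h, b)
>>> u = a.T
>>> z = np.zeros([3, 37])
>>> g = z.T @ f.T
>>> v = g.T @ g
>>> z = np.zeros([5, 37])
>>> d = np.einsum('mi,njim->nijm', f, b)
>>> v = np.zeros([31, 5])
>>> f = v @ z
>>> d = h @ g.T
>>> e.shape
(11, 13, 3)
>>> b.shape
(3, 11, 3, 5)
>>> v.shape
(31, 5)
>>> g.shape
(37, 5)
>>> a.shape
(13, 11)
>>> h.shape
(5, 5)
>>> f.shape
(31, 37)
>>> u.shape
(11, 13)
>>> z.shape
(5, 37)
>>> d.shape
(5, 37)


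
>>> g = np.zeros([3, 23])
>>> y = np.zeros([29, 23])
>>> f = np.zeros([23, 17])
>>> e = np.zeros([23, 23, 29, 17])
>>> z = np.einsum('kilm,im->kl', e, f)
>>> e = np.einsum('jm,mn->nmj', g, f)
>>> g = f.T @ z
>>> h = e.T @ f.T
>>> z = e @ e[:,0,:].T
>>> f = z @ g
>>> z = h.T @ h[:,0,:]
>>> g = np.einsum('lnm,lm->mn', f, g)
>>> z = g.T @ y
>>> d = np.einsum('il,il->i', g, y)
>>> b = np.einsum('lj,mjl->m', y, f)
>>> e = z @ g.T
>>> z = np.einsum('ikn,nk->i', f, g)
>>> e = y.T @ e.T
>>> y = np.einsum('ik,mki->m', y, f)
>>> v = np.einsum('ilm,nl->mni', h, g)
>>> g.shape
(29, 23)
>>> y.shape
(17,)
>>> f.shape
(17, 23, 29)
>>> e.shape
(23, 23)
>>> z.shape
(17,)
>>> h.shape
(3, 23, 23)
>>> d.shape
(29,)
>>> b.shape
(17,)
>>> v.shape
(23, 29, 3)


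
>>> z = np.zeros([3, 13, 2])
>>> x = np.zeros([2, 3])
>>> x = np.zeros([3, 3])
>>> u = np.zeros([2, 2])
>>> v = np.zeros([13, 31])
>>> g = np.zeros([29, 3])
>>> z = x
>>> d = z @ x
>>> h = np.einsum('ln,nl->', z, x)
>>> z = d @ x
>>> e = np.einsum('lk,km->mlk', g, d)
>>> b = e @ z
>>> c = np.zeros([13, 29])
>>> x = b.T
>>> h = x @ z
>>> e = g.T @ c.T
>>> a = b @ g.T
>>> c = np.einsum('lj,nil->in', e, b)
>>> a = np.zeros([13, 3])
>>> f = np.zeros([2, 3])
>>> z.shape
(3, 3)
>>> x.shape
(3, 29, 3)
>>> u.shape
(2, 2)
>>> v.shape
(13, 31)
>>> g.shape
(29, 3)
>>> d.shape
(3, 3)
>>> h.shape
(3, 29, 3)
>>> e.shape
(3, 13)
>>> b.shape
(3, 29, 3)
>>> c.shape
(29, 3)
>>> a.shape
(13, 3)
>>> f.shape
(2, 3)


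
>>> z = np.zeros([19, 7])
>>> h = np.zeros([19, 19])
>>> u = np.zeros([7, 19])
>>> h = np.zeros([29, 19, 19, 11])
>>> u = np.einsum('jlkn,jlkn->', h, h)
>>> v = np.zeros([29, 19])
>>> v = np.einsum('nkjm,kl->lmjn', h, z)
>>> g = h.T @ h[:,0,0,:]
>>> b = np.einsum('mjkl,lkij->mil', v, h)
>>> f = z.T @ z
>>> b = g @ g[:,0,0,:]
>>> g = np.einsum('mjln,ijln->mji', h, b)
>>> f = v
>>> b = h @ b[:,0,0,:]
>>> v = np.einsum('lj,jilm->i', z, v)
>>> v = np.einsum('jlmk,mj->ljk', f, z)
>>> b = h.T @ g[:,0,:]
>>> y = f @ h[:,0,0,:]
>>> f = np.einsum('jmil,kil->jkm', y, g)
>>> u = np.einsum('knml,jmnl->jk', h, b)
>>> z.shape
(19, 7)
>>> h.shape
(29, 19, 19, 11)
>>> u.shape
(11, 29)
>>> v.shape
(11, 7, 29)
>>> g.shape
(29, 19, 11)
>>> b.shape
(11, 19, 19, 11)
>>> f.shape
(7, 29, 11)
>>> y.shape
(7, 11, 19, 11)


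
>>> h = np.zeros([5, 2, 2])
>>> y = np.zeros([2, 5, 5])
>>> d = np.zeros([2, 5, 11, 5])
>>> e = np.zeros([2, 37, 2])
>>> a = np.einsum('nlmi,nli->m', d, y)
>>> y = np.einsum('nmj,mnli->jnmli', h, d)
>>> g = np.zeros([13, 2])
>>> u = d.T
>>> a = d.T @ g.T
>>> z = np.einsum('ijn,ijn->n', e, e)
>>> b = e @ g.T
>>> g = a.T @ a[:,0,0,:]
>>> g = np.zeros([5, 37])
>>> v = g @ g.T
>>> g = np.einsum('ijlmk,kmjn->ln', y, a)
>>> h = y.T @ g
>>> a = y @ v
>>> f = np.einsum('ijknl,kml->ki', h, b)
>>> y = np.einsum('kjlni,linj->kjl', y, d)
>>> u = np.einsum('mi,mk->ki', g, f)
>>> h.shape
(5, 11, 2, 5, 13)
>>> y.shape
(2, 5, 2)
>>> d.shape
(2, 5, 11, 5)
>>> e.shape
(2, 37, 2)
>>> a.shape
(2, 5, 2, 11, 5)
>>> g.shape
(2, 13)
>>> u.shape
(5, 13)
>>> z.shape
(2,)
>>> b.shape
(2, 37, 13)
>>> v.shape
(5, 5)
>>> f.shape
(2, 5)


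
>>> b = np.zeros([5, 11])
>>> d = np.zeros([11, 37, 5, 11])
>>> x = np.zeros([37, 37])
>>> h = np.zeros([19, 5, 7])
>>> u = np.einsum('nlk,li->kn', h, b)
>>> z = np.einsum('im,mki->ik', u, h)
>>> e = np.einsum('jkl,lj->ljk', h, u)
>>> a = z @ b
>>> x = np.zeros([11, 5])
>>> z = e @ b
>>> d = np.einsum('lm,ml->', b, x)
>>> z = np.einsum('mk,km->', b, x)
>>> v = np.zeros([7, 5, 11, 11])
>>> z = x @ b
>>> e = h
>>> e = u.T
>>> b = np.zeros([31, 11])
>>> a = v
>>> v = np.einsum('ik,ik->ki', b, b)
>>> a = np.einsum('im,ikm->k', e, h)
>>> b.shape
(31, 11)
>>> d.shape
()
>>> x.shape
(11, 5)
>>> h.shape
(19, 5, 7)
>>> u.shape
(7, 19)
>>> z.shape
(11, 11)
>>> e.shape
(19, 7)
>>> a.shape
(5,)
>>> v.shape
(11, 31)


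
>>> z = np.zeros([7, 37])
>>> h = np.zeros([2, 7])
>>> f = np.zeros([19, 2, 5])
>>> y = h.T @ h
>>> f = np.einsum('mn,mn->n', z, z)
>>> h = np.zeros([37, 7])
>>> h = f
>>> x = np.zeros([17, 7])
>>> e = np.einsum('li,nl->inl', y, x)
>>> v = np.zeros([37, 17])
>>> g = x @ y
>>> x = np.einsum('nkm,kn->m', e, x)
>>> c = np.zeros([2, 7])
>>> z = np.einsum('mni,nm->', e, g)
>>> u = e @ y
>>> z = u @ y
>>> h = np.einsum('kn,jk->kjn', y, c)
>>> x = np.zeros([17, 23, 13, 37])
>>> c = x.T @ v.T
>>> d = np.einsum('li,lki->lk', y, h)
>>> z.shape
(7, 17, 7)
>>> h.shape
(7, 2, 7)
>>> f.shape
(37,)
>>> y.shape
(7, 7)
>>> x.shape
(17, 23, 13, 37)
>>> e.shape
(7, 17, 7)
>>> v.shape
(37, 17)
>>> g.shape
(17, 7)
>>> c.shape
(37, 13, 23, 37)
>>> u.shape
(7, 17, 7)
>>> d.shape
(7, 2)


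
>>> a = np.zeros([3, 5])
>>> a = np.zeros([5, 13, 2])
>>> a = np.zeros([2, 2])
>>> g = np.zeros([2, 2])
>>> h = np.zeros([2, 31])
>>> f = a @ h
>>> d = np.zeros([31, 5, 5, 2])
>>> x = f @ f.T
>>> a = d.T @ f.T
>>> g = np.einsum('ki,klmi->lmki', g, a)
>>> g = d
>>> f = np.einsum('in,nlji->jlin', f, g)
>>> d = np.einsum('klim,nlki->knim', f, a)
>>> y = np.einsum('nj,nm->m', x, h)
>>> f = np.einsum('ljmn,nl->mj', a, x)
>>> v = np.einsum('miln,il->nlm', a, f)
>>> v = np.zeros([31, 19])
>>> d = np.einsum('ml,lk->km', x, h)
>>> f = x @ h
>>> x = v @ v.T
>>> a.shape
(2, 5, 5, 2)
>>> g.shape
(31, 5, 5, 2)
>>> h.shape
(2, 31)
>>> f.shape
(2, 31)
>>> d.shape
(31, 2)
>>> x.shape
(31, 31)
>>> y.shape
(31,)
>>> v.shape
(31, 19)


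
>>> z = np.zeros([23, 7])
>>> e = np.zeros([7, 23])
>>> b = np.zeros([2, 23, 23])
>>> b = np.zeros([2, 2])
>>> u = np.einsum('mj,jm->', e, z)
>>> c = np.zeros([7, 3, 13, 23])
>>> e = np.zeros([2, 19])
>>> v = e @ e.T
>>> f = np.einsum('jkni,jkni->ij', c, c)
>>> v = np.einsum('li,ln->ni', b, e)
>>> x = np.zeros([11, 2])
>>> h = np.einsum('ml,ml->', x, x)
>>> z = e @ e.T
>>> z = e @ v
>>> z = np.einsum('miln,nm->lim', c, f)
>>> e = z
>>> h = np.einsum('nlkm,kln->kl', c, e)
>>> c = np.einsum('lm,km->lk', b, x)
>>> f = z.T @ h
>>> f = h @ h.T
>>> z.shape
(13, 3, 7)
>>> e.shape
(13, 3, 7)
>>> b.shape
(2, 2)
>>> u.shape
()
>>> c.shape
(2, 11)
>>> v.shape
(19, 2)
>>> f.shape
(13, 13)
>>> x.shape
(11, 2)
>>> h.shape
(13, 3)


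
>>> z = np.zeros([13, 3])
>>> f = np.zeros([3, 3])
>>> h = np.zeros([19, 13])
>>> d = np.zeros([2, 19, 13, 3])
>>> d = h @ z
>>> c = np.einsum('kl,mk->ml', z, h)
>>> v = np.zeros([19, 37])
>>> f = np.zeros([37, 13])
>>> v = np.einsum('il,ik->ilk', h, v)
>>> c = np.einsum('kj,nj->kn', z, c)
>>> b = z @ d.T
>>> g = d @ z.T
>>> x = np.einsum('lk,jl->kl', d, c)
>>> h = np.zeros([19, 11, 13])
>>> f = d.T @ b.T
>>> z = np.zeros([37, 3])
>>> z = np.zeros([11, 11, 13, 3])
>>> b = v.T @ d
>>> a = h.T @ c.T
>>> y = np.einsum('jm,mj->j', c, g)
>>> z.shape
(11, 11, 13, 3)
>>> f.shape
(3, 13)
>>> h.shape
(19, 11, 13)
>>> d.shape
(19, 3)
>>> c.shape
(13, 19)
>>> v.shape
(19, 13, 37)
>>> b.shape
(37, 13, 3)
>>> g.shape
(19, 13)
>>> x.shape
(3, 19)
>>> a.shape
(13, 11, 13)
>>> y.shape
(13,)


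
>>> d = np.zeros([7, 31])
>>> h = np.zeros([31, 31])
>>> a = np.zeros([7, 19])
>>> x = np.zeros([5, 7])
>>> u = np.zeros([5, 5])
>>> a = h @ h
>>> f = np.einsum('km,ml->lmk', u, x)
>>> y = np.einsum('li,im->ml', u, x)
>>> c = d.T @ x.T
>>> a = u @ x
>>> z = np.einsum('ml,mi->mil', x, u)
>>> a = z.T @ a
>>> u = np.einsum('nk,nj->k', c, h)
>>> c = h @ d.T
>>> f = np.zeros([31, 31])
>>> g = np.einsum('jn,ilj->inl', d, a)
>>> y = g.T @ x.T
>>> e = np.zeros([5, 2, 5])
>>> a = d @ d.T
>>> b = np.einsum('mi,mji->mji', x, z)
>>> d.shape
(7, 31)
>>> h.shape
(31, 31)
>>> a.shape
(7, 7)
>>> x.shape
(5, 7)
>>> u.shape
(5,)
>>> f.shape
(31, 31)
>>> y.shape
(5, 31, 5)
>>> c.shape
(31, 7)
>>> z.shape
(5, 5, 7)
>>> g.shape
(7, 31, 5)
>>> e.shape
(5, 2, 5)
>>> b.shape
(5, 5, 7)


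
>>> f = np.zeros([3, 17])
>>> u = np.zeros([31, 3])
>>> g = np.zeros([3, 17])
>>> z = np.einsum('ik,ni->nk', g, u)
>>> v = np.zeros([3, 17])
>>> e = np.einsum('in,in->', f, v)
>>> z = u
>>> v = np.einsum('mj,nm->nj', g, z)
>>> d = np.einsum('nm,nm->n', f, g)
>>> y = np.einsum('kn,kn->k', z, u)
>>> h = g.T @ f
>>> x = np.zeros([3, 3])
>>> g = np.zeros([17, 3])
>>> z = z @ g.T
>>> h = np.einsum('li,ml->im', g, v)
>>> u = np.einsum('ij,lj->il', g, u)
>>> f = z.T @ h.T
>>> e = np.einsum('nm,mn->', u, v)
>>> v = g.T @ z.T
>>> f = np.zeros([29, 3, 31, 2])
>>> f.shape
(29, 3, 31, 2)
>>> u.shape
(17, 31)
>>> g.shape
(17, 3)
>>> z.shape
(31, 17)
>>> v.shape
(3, 31)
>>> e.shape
()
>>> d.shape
(3,)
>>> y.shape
(31,)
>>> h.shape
(3, 31)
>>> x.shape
(3, 3)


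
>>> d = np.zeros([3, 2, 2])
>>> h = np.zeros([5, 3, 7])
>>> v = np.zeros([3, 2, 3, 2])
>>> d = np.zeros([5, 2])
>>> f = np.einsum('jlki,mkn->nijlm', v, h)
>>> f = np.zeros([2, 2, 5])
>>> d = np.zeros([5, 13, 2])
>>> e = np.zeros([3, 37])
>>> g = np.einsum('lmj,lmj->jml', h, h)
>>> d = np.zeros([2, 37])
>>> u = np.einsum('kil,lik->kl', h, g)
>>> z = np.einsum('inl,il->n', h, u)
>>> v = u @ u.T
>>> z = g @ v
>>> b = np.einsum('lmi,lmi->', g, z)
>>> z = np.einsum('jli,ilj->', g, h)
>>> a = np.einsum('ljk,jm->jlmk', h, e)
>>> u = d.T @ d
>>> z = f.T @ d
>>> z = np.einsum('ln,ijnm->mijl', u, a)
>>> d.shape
(2, 37)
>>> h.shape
(5, 3, 7)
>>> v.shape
(5, 5)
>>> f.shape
(2, 2, 5)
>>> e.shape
(3, 37)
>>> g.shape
(7, 3, 5)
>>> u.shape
(37, 37)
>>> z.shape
(7, 3, 5, 37)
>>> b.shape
()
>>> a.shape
(3, 5, 37, 7)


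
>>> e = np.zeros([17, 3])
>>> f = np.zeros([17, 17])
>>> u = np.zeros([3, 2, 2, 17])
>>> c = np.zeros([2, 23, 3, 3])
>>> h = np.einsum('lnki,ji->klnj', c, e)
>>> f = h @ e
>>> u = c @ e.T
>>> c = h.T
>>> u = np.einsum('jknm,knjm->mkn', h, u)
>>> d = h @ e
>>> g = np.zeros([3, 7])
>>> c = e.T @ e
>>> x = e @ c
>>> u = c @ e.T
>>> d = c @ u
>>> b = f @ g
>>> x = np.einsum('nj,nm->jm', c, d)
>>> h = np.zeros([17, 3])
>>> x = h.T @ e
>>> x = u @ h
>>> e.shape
(17, 3)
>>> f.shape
(3, 2, 23, 3)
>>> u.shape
(3, 17)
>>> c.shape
(3, 3)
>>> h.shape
(17, 3)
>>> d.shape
(3, 17)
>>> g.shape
(3, 7)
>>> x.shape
(3, 3)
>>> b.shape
(3, 2, 23, 7)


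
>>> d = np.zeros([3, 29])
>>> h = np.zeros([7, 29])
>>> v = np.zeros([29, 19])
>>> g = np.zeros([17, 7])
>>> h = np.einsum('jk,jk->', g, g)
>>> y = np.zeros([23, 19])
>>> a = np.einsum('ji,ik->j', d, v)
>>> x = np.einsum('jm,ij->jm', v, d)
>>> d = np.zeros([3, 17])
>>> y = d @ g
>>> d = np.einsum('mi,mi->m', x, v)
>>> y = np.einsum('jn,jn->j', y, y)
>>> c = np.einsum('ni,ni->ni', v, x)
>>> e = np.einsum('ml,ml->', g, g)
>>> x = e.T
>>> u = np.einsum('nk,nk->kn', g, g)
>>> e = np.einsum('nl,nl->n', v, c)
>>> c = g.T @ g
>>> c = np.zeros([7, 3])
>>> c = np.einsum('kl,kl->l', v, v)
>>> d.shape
(29,)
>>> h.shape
()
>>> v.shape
(29, 19)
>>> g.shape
(17, 7)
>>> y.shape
(3,)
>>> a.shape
(3,)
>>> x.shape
()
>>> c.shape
(19,)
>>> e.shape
(29,)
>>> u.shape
(7, 17)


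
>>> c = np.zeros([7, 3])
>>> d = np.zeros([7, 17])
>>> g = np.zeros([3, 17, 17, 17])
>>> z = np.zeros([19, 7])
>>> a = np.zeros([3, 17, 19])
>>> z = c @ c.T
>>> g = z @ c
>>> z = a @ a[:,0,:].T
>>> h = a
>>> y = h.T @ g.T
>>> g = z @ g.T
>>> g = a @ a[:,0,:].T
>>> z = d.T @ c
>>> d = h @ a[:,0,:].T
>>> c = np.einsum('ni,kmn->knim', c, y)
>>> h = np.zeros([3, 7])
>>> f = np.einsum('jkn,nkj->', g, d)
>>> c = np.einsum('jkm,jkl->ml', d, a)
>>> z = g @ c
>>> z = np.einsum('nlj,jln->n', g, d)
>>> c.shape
(3, 19)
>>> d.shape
(3, 17, 3)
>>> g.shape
(3, 17, 3)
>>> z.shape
(3,)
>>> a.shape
(3, 17, 19)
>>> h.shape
(3, 7)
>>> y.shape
(19, 17, 7)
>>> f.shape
()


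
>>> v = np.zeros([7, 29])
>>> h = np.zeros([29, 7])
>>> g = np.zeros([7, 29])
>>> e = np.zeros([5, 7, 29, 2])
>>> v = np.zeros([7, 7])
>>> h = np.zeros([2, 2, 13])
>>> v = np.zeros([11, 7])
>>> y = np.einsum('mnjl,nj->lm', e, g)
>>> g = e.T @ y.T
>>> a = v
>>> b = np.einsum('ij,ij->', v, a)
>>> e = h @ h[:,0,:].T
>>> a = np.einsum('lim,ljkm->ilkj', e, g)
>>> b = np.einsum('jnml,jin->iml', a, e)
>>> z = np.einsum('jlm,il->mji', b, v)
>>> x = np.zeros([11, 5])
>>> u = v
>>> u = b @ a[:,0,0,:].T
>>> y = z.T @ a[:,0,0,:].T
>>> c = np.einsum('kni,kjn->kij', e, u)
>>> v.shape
(11, 7)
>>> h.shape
(2, 2, 13)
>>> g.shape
(2, 29, 7, 2)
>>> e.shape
(2, 2, 2)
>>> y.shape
(11, 2, 2)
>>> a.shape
(2, 2, 7, 29)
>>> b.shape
(2, 7, 29)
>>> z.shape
(29, 2, 11)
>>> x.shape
(11, 5)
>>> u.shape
(2, 7, 2)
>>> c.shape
(2, 2, 7)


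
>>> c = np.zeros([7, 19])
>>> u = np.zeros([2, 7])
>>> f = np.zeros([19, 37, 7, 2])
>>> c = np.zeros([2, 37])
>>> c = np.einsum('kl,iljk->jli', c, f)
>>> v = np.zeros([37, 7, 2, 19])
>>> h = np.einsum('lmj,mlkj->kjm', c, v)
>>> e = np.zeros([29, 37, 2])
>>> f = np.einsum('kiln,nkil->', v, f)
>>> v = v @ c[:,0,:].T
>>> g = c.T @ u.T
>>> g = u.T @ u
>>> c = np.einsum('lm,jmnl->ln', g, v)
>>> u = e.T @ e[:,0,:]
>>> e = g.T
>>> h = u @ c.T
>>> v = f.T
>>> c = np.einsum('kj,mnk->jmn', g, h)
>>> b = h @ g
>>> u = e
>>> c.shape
(7, 2, 37)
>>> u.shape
(7, 7)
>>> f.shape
()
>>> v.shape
()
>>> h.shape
(2, 37, 7)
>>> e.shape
(7, 7)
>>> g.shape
(7, 7)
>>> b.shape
(2, 37, 7)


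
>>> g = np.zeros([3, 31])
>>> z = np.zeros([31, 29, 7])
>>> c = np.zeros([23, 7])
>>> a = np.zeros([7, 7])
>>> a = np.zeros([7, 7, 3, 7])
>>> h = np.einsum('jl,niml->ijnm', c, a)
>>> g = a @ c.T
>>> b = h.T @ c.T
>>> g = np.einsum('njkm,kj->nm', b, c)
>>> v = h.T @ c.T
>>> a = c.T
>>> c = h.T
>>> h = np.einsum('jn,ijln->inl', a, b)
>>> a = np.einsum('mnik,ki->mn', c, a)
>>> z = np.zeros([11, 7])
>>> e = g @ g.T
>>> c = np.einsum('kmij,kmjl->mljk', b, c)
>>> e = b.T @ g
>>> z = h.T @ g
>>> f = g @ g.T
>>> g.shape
(3, 23)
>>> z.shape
(23, 23, 23)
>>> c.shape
(7, 7, 23, 3)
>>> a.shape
(3, 7)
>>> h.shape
(3, 23, 23)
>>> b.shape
(3, 7, 23, 23)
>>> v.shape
(3, 7, 23, 23)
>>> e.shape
(23, 23, 7, 23)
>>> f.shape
(3, 3)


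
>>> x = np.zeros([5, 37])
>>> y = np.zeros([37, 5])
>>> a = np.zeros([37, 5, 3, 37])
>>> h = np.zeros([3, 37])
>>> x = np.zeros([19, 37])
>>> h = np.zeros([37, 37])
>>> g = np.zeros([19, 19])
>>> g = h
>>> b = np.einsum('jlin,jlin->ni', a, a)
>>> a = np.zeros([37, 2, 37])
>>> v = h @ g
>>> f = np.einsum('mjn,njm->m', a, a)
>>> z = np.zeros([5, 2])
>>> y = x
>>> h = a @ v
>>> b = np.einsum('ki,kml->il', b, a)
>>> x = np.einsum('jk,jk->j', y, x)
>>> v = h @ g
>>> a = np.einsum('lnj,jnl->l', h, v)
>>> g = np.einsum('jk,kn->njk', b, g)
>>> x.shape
(19,)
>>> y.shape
(19, 37)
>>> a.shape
(37,)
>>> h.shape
(37, 2, 37)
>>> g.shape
(37, 3, 37)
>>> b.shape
(3, 37)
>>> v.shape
(37, 2, 37)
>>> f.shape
(37,)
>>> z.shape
(5, 2)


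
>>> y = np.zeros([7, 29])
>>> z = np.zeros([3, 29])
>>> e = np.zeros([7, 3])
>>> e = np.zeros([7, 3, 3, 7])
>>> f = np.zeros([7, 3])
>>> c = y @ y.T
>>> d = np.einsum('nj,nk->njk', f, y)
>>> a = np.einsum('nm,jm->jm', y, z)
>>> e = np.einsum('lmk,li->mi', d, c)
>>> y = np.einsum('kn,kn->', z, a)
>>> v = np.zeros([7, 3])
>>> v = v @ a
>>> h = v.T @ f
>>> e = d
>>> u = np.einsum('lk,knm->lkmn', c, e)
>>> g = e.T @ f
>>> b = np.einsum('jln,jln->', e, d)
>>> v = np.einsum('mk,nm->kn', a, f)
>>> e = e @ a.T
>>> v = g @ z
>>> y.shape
()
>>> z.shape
(3, 29)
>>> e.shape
(7, 3, 3)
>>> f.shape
(7, 3)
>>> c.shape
(7, 7)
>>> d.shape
(7, 3, 29)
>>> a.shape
(3, 29)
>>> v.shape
(29, 3, 29)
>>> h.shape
(29, 3)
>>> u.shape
(7, 7, 29, 3)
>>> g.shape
(29, 3, 3)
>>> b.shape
()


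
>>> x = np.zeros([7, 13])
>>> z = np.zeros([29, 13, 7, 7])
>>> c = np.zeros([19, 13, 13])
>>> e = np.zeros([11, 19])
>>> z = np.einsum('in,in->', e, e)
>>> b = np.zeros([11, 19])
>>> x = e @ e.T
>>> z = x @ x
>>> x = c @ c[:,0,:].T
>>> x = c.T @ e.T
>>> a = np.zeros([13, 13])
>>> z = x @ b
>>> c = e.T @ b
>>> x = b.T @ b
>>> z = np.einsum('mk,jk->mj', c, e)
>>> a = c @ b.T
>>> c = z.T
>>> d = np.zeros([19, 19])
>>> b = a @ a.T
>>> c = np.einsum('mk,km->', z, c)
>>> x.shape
(19, 19)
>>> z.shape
(19, 11)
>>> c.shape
()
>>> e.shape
(11, 19)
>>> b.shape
(19, 19)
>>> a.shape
(19, 11)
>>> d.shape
(19, 19)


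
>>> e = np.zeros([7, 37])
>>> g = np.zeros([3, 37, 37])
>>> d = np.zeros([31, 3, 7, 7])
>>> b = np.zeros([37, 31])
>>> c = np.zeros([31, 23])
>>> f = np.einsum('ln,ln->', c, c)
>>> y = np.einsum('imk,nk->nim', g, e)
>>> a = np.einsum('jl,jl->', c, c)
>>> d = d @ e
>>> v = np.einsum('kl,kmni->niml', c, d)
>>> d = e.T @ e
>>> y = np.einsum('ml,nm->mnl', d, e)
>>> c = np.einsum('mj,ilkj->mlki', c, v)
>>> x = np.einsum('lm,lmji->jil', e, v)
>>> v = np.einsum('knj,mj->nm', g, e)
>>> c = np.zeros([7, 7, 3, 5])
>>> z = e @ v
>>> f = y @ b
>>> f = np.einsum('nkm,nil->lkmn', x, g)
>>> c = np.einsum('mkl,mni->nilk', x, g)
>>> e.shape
(7, 37)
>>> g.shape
(3, 37, 37)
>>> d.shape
(37, 37)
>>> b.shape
(37, 31)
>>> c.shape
(37, 37, 7, 23)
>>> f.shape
(37, 23, 7, 3)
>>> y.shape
(37, 7, 37)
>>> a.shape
()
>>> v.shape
(37, 7)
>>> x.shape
(3, 23, 7)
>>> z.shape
(7, 7)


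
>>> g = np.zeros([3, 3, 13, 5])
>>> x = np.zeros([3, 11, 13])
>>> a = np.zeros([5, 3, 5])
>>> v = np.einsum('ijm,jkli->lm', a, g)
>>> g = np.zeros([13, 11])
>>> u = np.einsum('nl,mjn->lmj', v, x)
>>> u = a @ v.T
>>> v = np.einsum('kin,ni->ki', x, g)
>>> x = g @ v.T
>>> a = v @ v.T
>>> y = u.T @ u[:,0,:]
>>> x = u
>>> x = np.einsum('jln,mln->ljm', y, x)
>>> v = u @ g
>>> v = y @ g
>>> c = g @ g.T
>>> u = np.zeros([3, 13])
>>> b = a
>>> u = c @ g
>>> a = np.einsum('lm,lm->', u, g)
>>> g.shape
(13, 11)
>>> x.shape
(3, 13, 5)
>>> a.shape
()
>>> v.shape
(13, 3, 11)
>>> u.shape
(13, 11)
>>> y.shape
(13, 3, 13)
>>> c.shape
(13, 13)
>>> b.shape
(3, 3)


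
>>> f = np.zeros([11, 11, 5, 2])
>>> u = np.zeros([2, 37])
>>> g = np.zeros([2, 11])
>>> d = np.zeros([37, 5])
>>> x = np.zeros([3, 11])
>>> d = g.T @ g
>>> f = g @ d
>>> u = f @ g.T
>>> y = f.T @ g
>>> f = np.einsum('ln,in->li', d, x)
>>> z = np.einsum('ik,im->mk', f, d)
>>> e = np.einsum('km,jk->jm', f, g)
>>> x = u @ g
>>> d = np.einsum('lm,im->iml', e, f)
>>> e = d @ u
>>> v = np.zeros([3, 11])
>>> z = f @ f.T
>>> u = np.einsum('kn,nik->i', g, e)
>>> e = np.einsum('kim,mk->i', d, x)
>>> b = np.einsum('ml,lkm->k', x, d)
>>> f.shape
(11, 3)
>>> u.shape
(3,)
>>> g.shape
(2, 11)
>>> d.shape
(11, 3, 2)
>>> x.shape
(2, 11)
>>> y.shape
(11, 11)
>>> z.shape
(11, 11)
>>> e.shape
(3,)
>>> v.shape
(3, 11)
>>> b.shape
(3,)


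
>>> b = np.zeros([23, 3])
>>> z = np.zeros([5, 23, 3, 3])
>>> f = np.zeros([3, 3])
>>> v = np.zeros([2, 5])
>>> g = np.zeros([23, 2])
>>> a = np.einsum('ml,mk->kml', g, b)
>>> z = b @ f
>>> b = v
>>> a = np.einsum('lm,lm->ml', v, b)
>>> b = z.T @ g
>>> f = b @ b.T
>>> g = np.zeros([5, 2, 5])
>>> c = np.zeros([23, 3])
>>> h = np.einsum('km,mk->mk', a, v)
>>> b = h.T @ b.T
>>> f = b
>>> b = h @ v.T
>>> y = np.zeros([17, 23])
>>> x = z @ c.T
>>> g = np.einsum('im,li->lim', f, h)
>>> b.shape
(2, 2)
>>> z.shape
(23, 3)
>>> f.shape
(5, 3)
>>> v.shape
(2, 5)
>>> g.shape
(2, 5, 3)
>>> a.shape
(5, 2)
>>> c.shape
(23, 3)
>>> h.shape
(2, 5)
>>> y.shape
(17, 23)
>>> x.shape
(23, 23)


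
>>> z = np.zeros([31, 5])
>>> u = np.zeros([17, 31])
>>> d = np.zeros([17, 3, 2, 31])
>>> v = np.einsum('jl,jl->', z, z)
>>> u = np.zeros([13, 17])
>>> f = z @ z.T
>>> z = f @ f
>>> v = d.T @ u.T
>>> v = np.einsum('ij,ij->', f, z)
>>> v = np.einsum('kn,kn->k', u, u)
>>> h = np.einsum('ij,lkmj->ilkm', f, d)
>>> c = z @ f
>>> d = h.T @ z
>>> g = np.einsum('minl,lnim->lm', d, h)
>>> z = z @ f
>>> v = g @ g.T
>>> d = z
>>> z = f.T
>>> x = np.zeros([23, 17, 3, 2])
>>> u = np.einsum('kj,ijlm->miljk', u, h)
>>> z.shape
(31, 31)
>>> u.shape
(2, 31, 3, 17, 13)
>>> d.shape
(31, 31)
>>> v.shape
(31, 31)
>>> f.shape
(31, 31)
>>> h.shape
(31, 17, 3, 2)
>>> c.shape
(31, 31)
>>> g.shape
(31, 2)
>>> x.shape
(23, 17, 3, 2)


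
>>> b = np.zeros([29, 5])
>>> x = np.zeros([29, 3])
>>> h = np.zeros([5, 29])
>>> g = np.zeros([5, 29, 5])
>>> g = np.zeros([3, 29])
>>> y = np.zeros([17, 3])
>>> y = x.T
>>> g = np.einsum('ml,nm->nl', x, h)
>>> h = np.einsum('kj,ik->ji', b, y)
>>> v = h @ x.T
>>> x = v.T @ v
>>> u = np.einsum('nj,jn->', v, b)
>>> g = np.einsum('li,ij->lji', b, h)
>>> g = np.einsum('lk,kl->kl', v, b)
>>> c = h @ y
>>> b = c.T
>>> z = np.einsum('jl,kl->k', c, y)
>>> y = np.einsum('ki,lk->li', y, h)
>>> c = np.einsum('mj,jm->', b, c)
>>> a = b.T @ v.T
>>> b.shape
(29, 5)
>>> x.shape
(29, 29)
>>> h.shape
(5, 3)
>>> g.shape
(29, 5)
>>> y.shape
(5, 29)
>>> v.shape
(5, 29)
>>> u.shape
()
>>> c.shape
()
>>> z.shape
(3,)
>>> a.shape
(5, 5)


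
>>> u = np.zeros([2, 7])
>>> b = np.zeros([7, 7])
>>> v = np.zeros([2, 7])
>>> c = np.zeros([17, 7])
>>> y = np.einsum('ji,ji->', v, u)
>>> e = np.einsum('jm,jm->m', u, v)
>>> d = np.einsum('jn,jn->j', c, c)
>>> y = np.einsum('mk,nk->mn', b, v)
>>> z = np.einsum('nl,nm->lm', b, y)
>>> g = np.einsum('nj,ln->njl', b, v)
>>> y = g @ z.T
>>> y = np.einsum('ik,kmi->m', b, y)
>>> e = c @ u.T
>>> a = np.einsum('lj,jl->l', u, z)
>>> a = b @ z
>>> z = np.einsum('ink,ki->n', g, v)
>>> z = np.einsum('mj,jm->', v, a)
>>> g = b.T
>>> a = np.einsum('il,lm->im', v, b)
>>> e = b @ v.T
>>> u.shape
(2, 7)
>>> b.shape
(7, 7)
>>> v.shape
(2, 7)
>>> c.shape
(17, 7)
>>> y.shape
(7,)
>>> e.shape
(7, 2)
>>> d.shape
(17,)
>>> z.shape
()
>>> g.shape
(7, 7)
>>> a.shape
(2, 7)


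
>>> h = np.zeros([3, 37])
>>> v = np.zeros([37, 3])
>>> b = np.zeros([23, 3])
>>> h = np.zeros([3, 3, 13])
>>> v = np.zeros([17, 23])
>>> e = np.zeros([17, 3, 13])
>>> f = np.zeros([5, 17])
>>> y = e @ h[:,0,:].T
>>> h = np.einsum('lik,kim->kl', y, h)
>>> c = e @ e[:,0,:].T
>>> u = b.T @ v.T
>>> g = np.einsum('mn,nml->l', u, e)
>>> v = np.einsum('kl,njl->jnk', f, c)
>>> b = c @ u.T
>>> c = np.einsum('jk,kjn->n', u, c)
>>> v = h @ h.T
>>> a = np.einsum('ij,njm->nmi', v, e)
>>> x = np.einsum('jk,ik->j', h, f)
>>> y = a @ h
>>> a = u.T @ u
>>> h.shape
(3, 17)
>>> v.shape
(3, 3)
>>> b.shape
(17, 3, 3)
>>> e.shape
(17, 3, 13)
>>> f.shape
(5, 17)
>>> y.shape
(17, 13, 17)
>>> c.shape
(17,)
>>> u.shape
(3, 17)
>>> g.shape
(13,)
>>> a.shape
(17, 17)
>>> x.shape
(3,)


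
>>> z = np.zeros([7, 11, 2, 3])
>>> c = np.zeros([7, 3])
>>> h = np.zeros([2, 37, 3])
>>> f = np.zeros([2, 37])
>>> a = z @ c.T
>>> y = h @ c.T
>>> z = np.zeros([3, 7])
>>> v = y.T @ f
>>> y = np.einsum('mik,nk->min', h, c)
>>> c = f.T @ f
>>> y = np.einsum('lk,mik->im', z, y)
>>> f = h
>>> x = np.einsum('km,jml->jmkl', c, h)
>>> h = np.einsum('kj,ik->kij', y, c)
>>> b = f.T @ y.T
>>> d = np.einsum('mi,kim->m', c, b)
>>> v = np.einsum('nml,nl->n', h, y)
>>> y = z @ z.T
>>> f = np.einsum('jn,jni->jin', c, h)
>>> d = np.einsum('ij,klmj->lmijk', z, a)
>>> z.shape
(3, 7)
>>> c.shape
(37, 37)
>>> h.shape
(37, 37, 2)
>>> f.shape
(37, 2, 37)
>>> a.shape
(7, 11, 2, 7)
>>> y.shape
(3, 3)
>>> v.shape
(37,)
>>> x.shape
(2, 37, 37, 3)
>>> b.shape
(3, 37, 37)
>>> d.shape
(11, 2, 3, 7, 7)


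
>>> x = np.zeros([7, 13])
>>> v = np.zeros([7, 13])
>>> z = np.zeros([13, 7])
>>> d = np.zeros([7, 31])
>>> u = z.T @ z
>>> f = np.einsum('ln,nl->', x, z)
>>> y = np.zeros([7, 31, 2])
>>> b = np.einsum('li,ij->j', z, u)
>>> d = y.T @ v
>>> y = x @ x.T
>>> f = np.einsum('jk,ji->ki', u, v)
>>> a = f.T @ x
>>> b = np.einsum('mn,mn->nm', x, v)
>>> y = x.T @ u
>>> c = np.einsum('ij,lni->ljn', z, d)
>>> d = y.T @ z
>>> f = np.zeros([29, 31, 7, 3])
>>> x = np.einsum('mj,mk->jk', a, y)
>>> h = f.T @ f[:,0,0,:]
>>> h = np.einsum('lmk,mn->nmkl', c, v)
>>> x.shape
(13, 7)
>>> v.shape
(7, 13)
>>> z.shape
(13, 7)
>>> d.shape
(7, 7)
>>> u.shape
(7, 7)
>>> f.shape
(29, 31, 7, 3)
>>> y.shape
(13, 7)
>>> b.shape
(13, 7)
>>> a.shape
(13, 13)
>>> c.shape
(2, 7, 31)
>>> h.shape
(13, 7, 31, 2)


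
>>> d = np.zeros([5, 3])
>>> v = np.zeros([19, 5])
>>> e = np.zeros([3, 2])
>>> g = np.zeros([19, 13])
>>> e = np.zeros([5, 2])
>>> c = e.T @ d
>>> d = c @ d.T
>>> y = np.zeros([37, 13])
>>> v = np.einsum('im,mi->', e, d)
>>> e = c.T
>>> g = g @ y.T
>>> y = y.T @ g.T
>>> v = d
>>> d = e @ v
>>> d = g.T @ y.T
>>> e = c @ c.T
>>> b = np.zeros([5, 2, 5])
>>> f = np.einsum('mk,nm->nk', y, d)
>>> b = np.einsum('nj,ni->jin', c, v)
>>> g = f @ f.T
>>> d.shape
(37, 13)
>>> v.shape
(2, 5)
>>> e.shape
(2, 2)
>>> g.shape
(37, 37)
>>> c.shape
(2, 3)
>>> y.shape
(13, 19)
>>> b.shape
(3, 5, 2)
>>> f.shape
(37, 19)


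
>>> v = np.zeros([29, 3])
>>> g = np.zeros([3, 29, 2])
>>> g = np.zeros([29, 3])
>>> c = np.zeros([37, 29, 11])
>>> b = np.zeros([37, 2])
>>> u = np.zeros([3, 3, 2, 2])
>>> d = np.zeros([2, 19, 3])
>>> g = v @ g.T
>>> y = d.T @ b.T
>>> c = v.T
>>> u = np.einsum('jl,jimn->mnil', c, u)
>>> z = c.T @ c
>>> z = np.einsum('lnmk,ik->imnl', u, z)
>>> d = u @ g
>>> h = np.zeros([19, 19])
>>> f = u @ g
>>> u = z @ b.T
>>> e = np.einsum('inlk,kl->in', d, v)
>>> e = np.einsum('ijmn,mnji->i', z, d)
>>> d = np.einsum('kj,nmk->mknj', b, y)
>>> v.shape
(29, 3)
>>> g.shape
(29, 29)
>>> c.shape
(3, 29)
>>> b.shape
(37, 2)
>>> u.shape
(29, 3, 2, 37)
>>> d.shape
(19, 37, 3, 2)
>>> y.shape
(3, 19, 37)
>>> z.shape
(29, 3, 2, 2)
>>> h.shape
(19, 19)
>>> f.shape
(2, 2, 3, 29)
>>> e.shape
(29,)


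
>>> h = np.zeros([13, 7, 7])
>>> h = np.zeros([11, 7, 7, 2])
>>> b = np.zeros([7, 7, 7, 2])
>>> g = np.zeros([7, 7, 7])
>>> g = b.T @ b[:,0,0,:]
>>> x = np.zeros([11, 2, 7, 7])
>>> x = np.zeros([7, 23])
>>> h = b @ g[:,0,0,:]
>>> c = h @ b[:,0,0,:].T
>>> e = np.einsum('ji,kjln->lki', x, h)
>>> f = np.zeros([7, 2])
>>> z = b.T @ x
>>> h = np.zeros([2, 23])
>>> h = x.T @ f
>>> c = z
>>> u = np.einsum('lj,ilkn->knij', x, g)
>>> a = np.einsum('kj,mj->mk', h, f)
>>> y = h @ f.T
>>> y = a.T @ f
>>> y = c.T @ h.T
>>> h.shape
(23, 2)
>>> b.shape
(7, 7, 7, 2)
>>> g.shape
(2, 7, 7, 2)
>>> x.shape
(7, 23)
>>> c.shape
(2, 7, 7, 23)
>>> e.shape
(7, 7, 23)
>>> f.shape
(7, 2)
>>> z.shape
(2, 7, 7, 23)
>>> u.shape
(7, 2, 2, 23)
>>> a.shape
(7, 23)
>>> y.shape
(23, 7, 7, 23)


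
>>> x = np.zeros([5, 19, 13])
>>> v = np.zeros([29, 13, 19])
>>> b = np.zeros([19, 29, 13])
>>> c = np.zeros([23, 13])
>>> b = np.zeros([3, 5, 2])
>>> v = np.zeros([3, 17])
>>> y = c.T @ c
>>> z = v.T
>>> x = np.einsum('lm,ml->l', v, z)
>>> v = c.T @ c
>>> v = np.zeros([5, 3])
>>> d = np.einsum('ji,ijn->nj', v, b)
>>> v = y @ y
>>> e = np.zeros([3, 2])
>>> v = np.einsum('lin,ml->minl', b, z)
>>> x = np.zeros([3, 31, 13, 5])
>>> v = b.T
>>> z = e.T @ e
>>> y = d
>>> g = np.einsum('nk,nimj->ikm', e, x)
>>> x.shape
(3, 31, 13, 5)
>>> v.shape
(2, 5, 3)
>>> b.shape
(3, 5, 2)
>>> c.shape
(23, 13)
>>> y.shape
(2, 5)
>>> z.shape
(2, 2)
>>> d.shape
(2, 5)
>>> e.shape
(3, 2)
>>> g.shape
(31, 2, 13)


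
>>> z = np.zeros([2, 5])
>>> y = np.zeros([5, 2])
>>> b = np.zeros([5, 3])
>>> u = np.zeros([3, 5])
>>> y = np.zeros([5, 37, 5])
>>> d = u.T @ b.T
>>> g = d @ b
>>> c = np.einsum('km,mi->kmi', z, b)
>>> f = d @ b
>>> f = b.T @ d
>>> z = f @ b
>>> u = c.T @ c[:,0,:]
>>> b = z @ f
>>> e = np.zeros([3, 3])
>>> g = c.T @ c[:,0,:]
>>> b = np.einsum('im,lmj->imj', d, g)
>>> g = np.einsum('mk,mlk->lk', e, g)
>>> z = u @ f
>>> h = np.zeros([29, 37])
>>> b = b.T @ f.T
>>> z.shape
(3, 5, 5)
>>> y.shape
(5, 37, 5)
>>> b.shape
(3, 5, 3)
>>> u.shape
(3, 5, 3)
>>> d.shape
(5, 5)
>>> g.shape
(5, 3)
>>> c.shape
(2, 5, 3)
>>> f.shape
(3, 5)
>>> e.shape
(3, 3)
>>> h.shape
(29, 37)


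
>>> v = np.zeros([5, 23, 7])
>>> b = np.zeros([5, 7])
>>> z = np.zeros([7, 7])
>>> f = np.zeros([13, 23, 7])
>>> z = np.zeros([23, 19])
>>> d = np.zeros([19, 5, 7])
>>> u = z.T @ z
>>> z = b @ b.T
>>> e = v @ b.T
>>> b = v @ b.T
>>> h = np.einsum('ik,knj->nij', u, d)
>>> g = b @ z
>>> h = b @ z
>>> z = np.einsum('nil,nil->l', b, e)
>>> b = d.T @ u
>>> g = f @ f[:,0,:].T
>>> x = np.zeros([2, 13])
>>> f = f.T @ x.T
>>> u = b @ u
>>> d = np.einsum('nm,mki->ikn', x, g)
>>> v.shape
(5, 23, 7)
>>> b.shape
(7, 5, 19)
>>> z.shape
(5,)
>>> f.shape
(7, 23, 2)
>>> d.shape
(13, 23, 2)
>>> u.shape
(7, 5, 19)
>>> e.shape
(5, 23, 5)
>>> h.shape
(5, 23, 5)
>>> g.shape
(13, 23, 13)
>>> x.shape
(2, 13)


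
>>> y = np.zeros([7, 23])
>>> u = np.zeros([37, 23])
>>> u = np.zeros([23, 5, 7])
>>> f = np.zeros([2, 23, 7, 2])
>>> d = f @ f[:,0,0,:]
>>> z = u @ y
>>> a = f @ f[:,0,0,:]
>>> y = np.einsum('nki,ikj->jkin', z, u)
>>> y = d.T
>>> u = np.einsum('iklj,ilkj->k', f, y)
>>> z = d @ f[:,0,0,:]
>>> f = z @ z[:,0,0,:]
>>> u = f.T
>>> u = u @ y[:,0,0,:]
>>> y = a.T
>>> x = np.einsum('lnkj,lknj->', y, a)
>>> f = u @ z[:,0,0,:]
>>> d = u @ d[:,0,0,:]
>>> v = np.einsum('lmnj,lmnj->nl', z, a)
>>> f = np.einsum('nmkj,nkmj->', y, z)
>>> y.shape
(2, 7, 23, 2)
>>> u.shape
(2, 7, 23, 2)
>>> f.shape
()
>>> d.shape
(2, 7, 23, 2)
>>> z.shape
(2, 23, 7, 2)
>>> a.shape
(2, 23, 7, 2)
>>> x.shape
()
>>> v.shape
(7, 2)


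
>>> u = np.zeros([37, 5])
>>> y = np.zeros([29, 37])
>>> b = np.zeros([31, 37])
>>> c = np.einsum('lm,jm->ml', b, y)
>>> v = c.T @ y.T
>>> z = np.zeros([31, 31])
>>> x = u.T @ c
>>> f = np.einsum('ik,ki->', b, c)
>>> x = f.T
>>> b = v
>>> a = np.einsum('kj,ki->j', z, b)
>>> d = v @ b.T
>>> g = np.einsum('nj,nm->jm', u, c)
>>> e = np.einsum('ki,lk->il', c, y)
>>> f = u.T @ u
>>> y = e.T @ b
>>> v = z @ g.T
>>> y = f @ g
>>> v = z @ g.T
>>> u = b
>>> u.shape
(31, 29)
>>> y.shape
(5, 31)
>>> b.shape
(31, 29)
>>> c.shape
(37, 31)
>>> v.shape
(31, 5)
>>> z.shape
(31, 31)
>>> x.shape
()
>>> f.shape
(5, 5)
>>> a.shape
(31,)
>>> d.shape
(31, 31)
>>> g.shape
(5, 31)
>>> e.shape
(31, 29)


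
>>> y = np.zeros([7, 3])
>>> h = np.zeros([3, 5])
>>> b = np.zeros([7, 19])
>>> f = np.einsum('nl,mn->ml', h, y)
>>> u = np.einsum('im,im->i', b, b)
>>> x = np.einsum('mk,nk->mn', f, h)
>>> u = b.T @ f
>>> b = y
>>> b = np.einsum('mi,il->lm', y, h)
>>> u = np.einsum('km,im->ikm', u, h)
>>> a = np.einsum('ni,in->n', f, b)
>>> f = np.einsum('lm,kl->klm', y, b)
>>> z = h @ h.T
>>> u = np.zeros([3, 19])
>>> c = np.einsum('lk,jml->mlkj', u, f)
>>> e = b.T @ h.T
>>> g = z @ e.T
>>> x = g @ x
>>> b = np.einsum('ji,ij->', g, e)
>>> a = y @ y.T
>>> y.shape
(7, 3)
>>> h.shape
(3, 5)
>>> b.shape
()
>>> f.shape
(5, 7, 3)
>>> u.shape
(3, 19)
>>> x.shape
(3, 3)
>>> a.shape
(7, 7)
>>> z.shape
(3, 3)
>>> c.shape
(7, 3, 19, 5)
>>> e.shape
(7, 3)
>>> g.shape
(3, 7)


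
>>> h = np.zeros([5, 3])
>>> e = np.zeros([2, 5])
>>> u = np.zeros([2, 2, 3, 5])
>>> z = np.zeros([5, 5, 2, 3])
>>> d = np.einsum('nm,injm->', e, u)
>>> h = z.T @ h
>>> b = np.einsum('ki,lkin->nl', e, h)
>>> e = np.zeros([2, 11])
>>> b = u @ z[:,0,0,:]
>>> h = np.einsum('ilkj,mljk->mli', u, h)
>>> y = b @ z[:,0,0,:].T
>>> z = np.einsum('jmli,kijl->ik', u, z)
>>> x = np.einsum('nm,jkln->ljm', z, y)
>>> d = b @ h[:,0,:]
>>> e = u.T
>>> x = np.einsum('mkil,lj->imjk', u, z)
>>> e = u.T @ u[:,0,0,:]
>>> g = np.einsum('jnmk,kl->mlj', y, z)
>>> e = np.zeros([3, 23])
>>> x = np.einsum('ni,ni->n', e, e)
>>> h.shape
(3, 2, 2)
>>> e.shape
(3, 23)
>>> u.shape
(2, 2, 3, 5)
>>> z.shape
(5, 5)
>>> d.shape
(2, 2, 3, 2)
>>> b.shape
(2, 2, 3, 3)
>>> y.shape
(2, 2, 3, 5)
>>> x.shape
(3,)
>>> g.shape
(3, 5, 2)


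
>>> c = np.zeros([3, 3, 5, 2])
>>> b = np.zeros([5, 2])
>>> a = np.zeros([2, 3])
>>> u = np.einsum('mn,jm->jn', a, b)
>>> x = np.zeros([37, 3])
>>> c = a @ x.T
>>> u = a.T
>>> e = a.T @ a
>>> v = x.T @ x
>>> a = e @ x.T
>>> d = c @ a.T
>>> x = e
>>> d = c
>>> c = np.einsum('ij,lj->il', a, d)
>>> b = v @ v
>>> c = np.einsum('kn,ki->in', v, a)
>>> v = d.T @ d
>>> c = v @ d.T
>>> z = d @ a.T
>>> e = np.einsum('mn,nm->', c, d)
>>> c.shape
(37, 2)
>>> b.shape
(3, 3)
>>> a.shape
(3, 37)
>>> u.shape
(3, 2)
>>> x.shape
(3, 3)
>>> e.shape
()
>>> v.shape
(37, 37)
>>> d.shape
(2, 37)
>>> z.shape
(2, 3)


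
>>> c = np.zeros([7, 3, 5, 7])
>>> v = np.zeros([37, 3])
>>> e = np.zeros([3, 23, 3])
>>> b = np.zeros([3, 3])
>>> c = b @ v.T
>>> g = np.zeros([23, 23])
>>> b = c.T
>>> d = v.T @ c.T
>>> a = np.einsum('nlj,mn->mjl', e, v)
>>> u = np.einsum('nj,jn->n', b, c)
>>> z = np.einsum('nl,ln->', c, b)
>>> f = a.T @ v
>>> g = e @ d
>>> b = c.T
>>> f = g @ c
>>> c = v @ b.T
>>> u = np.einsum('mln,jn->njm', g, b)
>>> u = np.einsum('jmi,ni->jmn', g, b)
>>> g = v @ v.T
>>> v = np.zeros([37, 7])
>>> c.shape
(37, 37)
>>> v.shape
(37, 7)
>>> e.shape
(3, 23, 3)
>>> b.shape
(37, 3)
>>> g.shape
(37, 37)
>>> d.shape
(3, 3)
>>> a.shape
(37, 3, 23)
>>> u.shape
(3, 23, 37)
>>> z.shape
()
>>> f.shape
(3, 23, 37)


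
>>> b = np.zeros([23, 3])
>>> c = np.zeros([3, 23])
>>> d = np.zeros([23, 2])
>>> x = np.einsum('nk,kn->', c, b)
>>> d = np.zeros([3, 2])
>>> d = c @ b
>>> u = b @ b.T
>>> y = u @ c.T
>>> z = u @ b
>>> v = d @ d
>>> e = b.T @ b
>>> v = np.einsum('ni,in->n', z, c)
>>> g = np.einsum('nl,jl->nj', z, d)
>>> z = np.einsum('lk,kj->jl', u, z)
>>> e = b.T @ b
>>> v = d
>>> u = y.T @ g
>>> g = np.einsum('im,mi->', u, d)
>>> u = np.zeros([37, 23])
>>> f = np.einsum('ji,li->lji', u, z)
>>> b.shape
(23, 3)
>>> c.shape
(3, 23)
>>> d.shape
(3, 3)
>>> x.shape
()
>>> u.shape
(37, 23)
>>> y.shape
(23, 3)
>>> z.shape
(3, 23)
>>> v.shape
(3, 3)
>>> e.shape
(3, 3)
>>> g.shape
()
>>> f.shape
(3, 37, 23)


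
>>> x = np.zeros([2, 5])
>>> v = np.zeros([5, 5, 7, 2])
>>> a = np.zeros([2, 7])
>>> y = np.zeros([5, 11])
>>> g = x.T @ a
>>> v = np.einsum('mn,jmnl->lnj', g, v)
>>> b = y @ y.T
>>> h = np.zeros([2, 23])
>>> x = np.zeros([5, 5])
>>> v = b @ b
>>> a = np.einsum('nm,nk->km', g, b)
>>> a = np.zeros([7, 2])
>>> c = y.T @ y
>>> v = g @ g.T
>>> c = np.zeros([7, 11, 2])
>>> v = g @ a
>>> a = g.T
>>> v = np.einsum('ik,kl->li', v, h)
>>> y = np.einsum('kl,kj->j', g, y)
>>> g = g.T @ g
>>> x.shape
(5, 5)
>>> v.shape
(23, 5)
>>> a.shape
(7, 5)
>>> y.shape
(11,)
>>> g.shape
(7, 7)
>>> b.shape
(5, 5)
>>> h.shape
(2, 23)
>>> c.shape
(7, 11, 2)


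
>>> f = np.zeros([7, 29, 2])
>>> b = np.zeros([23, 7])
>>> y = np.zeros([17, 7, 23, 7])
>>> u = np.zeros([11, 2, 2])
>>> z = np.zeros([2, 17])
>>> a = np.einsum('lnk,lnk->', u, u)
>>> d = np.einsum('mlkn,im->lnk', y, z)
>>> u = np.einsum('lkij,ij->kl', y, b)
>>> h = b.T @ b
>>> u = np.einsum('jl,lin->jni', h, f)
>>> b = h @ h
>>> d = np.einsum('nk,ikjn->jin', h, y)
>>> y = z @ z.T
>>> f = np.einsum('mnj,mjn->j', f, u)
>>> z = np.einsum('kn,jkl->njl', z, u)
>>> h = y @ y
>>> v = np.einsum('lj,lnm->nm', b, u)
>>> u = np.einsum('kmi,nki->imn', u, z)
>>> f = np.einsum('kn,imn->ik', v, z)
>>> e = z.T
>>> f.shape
(17, 2)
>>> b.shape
(7, 7)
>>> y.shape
(2, 2)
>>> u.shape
(29, 2, 17)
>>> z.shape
(17, 7, 29)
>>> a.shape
()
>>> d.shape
(23, 17, 7)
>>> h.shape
(2, 2)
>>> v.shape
(2, 29)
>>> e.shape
(29, 7, 17)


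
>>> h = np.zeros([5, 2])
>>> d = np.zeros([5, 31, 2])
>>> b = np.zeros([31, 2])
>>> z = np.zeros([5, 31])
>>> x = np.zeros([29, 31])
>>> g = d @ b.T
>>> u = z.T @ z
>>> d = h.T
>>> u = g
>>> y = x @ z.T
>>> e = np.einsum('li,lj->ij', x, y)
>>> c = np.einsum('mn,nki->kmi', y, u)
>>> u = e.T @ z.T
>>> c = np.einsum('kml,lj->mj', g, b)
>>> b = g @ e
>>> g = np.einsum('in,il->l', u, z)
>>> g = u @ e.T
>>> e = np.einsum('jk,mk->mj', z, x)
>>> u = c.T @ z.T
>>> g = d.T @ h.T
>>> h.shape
(5, 2)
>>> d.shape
(2, 5)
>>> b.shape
(5, 31, 5)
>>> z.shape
(5, 31)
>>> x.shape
(29, 31)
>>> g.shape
(5, 5)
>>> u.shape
(2, 5)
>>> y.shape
(29, 5)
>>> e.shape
(29, 5)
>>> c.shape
(31, 2)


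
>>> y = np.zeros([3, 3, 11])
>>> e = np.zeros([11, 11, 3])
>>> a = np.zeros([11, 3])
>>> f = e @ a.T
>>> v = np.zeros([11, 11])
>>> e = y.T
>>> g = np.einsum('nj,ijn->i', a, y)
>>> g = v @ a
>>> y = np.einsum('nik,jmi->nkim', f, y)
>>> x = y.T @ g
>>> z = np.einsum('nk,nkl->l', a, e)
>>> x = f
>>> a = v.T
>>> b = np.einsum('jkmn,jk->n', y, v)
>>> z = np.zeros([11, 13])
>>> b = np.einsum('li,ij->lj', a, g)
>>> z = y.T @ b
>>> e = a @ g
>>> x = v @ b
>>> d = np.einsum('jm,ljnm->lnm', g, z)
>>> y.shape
(11, 11, 11, 3)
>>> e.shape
(11, 3)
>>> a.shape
(11, 11)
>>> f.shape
(11, 11, 11)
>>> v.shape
(11, 11)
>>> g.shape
(11, 3)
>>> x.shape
(11, 3)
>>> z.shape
(3, 11, 11, 3)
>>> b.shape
(11, 3)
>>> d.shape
(3, 11, 3)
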